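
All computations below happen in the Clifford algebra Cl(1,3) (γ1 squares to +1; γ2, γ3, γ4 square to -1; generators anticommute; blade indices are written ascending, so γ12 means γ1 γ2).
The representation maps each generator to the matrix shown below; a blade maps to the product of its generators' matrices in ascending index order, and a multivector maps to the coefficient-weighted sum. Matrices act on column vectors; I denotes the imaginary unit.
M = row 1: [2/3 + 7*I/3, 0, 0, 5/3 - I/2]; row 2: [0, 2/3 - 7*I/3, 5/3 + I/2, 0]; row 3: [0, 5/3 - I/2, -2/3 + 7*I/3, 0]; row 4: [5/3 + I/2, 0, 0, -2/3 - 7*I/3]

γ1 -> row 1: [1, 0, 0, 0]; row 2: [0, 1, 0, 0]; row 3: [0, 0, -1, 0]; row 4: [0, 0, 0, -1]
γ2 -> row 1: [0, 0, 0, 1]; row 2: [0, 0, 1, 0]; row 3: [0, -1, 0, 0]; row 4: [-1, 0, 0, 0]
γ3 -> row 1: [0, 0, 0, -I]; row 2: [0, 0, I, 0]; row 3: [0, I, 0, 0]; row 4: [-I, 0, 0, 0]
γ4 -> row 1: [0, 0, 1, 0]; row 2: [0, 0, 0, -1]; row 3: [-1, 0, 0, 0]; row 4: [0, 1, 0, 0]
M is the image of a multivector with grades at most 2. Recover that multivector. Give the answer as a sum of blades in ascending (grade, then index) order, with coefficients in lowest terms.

Method: the blade images are trace-orthogonal — tr(rho(e_A) rho(e_B)^-1) = 4 if A = B and 0 otherwise — and rho(e_A)^-1 = (e_A)^2 * rho(e_A) with (e_A)^2 = +1 or -1, so the coefficient of e_A in the preimage is (e_A)^2 * tr(M rho(e_A))/4.
Nonzero projections over blades of grade <= 2: γ1: (γ1)^2 = +1, tr(M rho(γ1)) = 8/3, coefficient 2/3; γ12: (γ12)^2 = +1, tr(M rho(γ12)) = 20/3, coefficient 5/3; γ13: (γ13)^2 = +1, tr(M rho(γ13)) = 2, coefficient 1/2; γ23: (γ23)^2 = -1, tr(M rho(γ23)) = 28/3, coefficient -7/3. Every other blade of grade <= 2 projects to 0.
Answer: 2/3*γ1 + 5/3*γ12 + 1/2*γ13 - 7/3*γ23


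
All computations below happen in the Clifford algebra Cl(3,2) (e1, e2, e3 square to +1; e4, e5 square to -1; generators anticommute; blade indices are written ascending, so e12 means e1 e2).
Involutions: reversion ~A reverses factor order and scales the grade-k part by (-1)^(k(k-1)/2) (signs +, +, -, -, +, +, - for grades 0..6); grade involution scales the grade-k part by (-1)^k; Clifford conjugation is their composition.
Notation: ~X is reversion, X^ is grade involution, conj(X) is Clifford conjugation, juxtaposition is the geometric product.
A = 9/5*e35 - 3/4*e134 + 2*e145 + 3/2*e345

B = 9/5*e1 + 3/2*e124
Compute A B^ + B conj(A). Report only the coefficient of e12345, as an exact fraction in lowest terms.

first term: -9/8*e23 - 3*e25 + 27/20*e34 - 18/5*e45 - 81/25*e135 - 9/4*e1235 + 27/10*e1345 + 27/10*e12345
second term: -9/8*e23 - 3*e25 - 27/20*e34 + 18/5*e45 - 81/25*e135 + 9/4*e1235 + 27/10*e1345 + 27/10*e12345
Answer: 27/5


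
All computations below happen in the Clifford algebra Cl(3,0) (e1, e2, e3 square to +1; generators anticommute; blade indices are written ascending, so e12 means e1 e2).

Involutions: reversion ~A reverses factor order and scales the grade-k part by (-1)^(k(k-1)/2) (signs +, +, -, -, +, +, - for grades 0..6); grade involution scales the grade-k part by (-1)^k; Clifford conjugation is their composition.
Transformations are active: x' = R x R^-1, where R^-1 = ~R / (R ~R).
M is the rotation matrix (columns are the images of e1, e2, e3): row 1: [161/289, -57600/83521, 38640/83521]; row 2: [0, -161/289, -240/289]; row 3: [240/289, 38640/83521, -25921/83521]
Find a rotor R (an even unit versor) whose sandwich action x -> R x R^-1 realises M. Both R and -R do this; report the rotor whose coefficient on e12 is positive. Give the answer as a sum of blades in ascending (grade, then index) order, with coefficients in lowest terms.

Method: write R = a + b12*e12 + b13*e13 + b23*e23 with a^2 + b12^2 + b13^2 + b23^2 = 1 (so R^-1 = ~R). Expanding the columns R e_j ~R gives tr M = 4a^2 - 1 and, from the antisymmetric part, M21 - M12 = -4a*b12, M13 - M31 = 4a*b13, M32 - M23 = -4a*b23.
Here tr M = -25921/83521, so a^2 = (1 + tr M)/4 = 14400/83521 and a = ±120/289. Taking a = 120/289: M21 - M12 = 57600/83521, M13 - M31 = -30720/83521, M32 - M23 = 108000/83521, giving b12 = -120/289, b13 = -64/289, b23 = -225/289, i.e. R = 120/289 - 120/289*e12 - 64/289*e13 - 225/289*e23.
Its e12 coefficient is negative, so report the other preimage -R.
Answer: -120/289 + 120/289*e12 + 64/289*e13 + 225/289*e23. Why the constraint matters: R and -R act identically through the sandwich — M has trace -25921/83521 either way — so only the sign condition on e12 picks one of the two preimages.


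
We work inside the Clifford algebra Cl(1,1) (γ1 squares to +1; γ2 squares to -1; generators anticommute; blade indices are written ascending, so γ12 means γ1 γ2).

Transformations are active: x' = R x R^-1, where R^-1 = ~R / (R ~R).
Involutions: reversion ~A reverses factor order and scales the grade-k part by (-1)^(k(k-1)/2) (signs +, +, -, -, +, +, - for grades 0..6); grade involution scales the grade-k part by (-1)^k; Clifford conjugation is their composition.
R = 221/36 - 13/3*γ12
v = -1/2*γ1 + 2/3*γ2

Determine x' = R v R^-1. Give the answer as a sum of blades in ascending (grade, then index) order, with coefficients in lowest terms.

~R = 221/36 + 13/3*γ12, and R ~R = 24505/1296, so R^-1 = ~R / (24505/1296).
R v = -13/72*γ1 + 52/27*γ2
Answer: 111/290*γ1 + 254/435*γ2


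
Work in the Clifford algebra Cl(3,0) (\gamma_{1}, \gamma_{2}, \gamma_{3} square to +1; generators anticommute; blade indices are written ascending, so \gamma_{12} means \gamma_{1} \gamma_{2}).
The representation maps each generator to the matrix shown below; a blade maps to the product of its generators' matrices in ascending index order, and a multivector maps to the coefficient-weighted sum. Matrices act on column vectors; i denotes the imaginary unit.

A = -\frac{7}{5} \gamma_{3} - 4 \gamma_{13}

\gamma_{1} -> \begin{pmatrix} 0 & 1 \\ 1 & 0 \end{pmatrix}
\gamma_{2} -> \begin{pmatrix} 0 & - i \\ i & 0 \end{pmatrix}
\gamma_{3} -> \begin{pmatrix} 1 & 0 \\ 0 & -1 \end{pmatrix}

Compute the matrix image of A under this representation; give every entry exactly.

Bivector images (products of the table entries): rho(\gamma_{13}) = rho(\gamma_{1})rho(\gamma_{3}) = \begin{pmatrix} 0 & -1 \\ 1 & 0 \end{pmatrix}.
M = (-\frac{7}{5})*rho(\gamma_{3}) + (-4)*rho(\gamma_{13}), summed entrywise:
Answer: \begin{pmatrix} - \frac{7}{5} & 4 \\ -4 & \frac{7}{5} \end{pmatrix}


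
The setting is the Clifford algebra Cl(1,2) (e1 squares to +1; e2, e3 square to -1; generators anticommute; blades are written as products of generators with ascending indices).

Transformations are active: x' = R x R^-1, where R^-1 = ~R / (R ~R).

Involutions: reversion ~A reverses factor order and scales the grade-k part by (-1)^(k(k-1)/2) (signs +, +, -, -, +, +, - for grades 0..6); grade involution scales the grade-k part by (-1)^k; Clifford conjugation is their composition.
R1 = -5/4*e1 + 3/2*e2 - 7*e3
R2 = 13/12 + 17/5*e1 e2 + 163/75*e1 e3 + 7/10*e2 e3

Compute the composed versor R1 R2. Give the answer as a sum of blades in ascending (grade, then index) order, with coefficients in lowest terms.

Distribute over the terms of R1 (each basis-blade product reordered to ascending indices, repeated generators contracted through their squares):
(-5/4*e1) R2 = -65/48*e1 - 17/4*e2 - 163/60*e3 - 7/8*e1 e2 e3
(3/2*e2) R2 = 51/10*e1 + 13/8*e2 - 21/20*e3 - 163/50*e1 e2 e3
(-7*e3) R2 = -1141/75*e1 - 49/10*e2 - 91/12*e3 - 119/5*e1 e2 e3
Summing the partial products and collecting blades:
Answer: -4587/400*e1 - 301/40*e2 - 227/20*e3 - 5587/200*e1 e2 e3


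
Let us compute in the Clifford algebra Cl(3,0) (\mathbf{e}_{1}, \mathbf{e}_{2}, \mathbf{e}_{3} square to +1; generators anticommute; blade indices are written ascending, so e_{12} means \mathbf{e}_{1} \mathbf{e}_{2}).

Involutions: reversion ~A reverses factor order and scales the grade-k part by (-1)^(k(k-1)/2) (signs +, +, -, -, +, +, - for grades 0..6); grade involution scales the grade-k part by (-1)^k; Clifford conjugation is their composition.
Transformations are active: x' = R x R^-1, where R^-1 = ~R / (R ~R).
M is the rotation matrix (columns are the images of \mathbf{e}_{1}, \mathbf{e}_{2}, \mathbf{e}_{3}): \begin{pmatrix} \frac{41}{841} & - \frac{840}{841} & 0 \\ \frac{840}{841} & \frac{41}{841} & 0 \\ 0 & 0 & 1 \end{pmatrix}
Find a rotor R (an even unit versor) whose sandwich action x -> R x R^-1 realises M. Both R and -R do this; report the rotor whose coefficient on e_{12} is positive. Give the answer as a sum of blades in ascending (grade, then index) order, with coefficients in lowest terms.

Method: write R = a + b12*e_{12} + b13*e_{13} + b23*e_{23} with a^2 + b12^2 + b13^2 + b23^2 = 1 (so R^-1 = ~R). Expanding the columns R e_j ~R gives tr M = 4a^2 - 1 and, from the antisymmetric part, M21 - M12 = -4a*b12, M13 - M31 = 4a*b13, M32 - M23 = -4a*b23.
Here tr M = \frac{923}{841}, so a^2 = (1 + tr M)/4 = \frac{441}{841} and a = ±\frac{21}{29}. Taking a = \frac{21}{29}: M21 - M12 = \frac{1680}{841}, M13 - M31 = 0, M32 - M23 = 0, giving b12 = -\frac{20}{29}, b13 = 0, b23 = 0, i.e. R = \frac{21}{29} - \frac{20}{29} e_{12}.
Its e_{12} coefficient is negative, so report the other preimage -R.
Answer: -\frac{21}{29} + \frac{20}{29} e_{12}. Uniqueness: Spin(3) -> SO(3) maps R and -R to the same rotation of trace \frac{923}{841}; fixing the sign of the e_{12} coefficient removes the ambiguity.


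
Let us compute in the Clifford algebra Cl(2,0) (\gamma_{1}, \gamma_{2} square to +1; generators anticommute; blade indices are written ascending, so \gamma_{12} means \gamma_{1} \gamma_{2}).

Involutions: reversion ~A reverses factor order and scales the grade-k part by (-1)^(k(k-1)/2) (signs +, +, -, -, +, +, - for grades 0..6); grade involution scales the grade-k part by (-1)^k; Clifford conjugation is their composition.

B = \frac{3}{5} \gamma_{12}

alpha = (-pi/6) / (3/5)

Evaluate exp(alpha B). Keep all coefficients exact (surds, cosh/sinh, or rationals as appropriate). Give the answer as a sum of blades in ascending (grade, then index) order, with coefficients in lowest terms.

B^2 = (\frac{3}{5})^2*(\gamma_{12})^2 = \frac{9}{25}*(-1) = -\frac{9}{25} (a basis 2-blade squares to minus the product of its generators' squares).
B^2 = -\frac{9}{25} — since the square is negative, the closed form is circular: l = \frac{3}{5}, alpha*l = - \frac{\pi}{6}, so exp(alpha B) = cos(- \frac{\pi}{6}) + (sin(- \frac{\pi}{6})/(\frac{3}{5}))*B = \frac{\sqrt{3}}{2} + (- \frac{5}{6})*B.
Answer: \frac{\sqrt{3}}{2} - \frac{1}{2} \gamma_{12}


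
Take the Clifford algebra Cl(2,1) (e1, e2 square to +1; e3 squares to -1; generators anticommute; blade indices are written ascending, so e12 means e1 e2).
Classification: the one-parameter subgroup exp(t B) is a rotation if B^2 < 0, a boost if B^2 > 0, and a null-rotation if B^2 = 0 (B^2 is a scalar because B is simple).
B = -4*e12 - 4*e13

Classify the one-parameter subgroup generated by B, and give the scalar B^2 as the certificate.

B^2 term by term: the squares give (-4)^2*(e12)^2 + (-4)^2*(e13)^2 = 16*(-1) + 16*(+1) = 0 (each basis 2-blade squares to minus the product of its generators' squares); cross terms between blades sharing an index anticommute and cancel. So B^2 = 0.
Answer: null-rotation, certificate B^2 = 0. No conjugation can change B^2 = 0; the sign gives the class.


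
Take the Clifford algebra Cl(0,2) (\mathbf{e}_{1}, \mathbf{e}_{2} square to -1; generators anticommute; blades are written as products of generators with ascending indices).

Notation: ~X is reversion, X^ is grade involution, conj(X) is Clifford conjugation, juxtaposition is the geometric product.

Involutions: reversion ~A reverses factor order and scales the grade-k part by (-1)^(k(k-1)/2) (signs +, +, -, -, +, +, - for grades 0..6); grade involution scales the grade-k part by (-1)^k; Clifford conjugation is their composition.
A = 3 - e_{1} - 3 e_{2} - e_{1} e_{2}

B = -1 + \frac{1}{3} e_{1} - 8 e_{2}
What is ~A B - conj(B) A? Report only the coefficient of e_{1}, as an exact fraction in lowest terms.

first term: -\frac{80}{3} + 10 e_{1} - \frac{62}{3} e_{2} + 8 e_{1} e_{2}
second term: \frac{62}{3} - 8 e_{1} + \frac{80}{3} e_{2} + 10 e_{1} e_{2}
Answer: 18


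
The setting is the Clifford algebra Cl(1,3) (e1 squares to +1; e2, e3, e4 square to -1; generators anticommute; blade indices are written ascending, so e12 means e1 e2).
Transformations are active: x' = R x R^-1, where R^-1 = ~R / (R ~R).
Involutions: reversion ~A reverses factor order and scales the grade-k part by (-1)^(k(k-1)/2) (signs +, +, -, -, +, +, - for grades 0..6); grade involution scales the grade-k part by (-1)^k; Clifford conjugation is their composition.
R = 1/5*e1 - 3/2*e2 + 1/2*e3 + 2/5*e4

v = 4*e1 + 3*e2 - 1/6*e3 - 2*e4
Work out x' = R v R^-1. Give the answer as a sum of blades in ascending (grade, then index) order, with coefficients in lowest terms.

~R = 1/5*e1 - 3/2*e2 + 1/2*e3 + 2/5*e4, and R ~R = -131/50, so R^-1 = ~R / (-131/50).
R v = 371/60 + 33/5*e12 - 61/30*e13 - 2*e14 - 5/4*e23 + 9/5*e24 - 14/15*e34
Answer: -1943/393*e1 + 1069/262*e2 - 862/393*e3 + 44/393*e4


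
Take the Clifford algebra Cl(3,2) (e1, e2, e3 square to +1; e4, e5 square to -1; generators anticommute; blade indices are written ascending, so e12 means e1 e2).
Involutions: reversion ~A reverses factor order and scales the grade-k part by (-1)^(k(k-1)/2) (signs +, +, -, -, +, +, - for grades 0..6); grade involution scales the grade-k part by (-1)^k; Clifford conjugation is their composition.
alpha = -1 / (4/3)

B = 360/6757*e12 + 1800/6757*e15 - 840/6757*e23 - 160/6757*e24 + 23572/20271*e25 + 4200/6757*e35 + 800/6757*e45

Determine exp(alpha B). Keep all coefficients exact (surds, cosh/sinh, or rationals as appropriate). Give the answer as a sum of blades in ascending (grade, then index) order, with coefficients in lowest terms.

B^2 term by term: the squares give (360/6757)^2*(e12)^2 + (1800/6757)^2*(e15)^2 + (-840/6757)^2*(e23)^2 + (-160/6757)^2*(e24)^2 + (23572/20271)^2*(e25)^2 + (4200/6757)^2*(e35)^2 + (800/6757)^2*(e45)^2 = 129600/45657049*(-1) + 3240000/45657049*(+1) + 705600/45657049*(-1) + 25600/45657049*(+1) + 555639184/410913441*(+1) + 17640000/45657049*(+1) + 640000/45657049*(-1) = 16/9 (each basis 2-blade squares to minus the product of its generators' squares); cross terms between blades sharing an index anticommute and cancel; the commuting (index-disjoint) pairs give grade-4 terms 2*c*c'*(blade product), which cancel blade by blade — e1235: 3024000/45657049 - 3024000/45657049 = 0; e1245: 576000/45657049 - 576000/45657049 = 0; e2345: -1344000/45657049 + 1344000/45657049 = 0 — confirming B is simple. So B^2 = 16/9.
B^2 = 16/9 — a positive square means the series sums to a boost: l = 4/3, alpha*l = -1, so exp(alpha B) = cosh(-1) + (sinh(-1)/(4/3))*B = cosh(1) + (-3*sinh(1)/4)*B.
Answer: cosh(1) - 270*sinh(1)/6757*e12 - 1350*sinh(1)/6757*e15 + 630*sinh(1)/6757*e23 + 120*sinh(1)/6757*e24 - 5893*sinh(1)/6757*e25 - 3150*sinh(1)/6757*e35 - 600*sinh(1)/6757*e45


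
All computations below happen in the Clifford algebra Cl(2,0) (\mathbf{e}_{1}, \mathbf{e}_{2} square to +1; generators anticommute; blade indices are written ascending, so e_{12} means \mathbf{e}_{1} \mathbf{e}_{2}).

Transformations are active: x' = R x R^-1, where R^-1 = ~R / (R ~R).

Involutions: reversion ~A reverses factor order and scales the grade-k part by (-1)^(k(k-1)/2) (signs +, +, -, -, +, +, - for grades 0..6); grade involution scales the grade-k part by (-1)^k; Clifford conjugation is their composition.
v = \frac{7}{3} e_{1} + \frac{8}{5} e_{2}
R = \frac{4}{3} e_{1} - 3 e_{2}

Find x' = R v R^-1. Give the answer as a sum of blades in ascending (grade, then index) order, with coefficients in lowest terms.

~R = \frac{4}{3} e_{1} - 3 e_{2}, and R ~R = \frac{97}{9}, so R^-1 = ~R / (\frac{97}{9}).
R v = -\frac{76}{45} + \frac{137}{15} e_{12}
Answer: -\frac{4003}{1455} e_{1} - \frac{64}{97} e_{2}


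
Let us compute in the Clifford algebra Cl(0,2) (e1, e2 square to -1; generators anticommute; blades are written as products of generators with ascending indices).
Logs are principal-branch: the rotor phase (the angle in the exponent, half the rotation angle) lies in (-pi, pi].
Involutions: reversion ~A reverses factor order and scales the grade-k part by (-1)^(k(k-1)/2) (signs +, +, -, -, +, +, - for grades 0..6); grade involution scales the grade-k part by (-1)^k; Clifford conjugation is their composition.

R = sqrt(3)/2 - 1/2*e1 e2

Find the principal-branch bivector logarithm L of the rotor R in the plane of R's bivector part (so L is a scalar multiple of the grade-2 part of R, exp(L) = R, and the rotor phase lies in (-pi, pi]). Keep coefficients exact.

The scalar part of R is sqrt(3)/2, which fixes the principal-branch rotor phase; the unit plane is then the bivector part divided by the sine of that phase, and L is that plane scaled by the phase.
Concretely: cos(phase) = sqrt(3)/2 gives phase = ±pi/6, and since phase/sin(phase) is even the sign is immaterial: L = (phase/sin(phase)) * <R>_2 = (pi/3) * <R>_2.
Answer: -pi/6*e1 e2


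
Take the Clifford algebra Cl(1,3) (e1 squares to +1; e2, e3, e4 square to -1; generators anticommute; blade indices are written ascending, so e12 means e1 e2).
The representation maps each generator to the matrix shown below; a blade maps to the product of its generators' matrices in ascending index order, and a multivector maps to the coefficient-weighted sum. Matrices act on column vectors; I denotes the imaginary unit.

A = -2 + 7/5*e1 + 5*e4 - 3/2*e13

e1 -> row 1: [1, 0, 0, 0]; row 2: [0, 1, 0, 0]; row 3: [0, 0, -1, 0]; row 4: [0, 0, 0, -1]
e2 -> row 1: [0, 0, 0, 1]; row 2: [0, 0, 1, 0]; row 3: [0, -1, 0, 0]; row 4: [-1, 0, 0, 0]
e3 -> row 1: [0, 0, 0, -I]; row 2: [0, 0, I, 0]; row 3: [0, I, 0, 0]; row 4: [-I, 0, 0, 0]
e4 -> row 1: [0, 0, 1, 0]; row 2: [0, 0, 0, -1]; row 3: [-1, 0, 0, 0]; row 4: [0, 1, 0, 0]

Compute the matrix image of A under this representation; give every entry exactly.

Bivector images (products of the table entries): rho(e13) = rho(e1)rho(e3) = row 1: [0, 0, 0, -I]; row 2: [0, 0, I, 0]; row 3: [0, -I, 0, 0]; row 4: [I, 0, 0, 0].
M = (-2)*1 + (7/5)*rho(e1) + (5)*rho(e4) + (-3/2)*rho(e13), summed entrywise (1 is the identity matrix):
Answer: row 1: [-3/5, 0, 5, 3*I/2]; row 2: [0, -3/5, -3*I/2, -5]; row 3: [-5, 3*I/2, -17/5, 0]; row 4: [-3*I/2, 5, 0, -17/5]


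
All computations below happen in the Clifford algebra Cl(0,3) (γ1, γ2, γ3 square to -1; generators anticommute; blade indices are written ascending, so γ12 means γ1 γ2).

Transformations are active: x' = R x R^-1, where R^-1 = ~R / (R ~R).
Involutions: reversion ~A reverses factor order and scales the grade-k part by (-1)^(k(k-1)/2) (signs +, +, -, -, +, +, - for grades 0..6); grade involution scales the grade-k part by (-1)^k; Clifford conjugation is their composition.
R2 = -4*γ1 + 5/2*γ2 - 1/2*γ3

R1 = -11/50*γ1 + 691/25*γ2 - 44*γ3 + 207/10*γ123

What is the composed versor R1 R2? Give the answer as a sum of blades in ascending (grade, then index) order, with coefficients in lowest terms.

Distribute over the terms of R2 (each basis-blade product reordered to ascending indices, repeated generators contracted through their squares):
R1 (-4*γ1) = -22/25 + 2764/25*γ12 - 176*γ13 + 414/5*γ23
R1 (5/2*γ2) = -691/10 - 11/20*γ12 + 207/4*γ13 + 110*γ23
R1 (-1/2*γ3) = -22 + 207/20*γ12 + 11/100*γ13 - 691/50*γ23
Summing the partial products and collecting blades:
Answer: -4599/50 + 3009/25*γ12 - 6207/50*γ13 + 8949/50*γ23


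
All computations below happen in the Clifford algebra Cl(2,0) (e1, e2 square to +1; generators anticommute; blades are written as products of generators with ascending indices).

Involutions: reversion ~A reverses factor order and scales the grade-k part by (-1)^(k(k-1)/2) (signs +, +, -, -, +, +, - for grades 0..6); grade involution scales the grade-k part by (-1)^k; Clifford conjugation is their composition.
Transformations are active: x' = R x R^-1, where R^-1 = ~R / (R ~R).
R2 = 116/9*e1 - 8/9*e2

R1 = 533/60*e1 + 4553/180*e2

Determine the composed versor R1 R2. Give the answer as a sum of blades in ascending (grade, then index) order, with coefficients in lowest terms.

Distribute over the terms of R1 (each basis-blade product reordered to ascending indices, repeated generators contracted through their squares):
(533/60*e1) R2 = 15457/135 - 1066/135*e1 e2
(4553/180*e2) R2 = -9106/405 - 132037/405*e1 e2
Summing the partial products and collecting blades:
Answer: 7453/81 - 27047/81*e1 e2


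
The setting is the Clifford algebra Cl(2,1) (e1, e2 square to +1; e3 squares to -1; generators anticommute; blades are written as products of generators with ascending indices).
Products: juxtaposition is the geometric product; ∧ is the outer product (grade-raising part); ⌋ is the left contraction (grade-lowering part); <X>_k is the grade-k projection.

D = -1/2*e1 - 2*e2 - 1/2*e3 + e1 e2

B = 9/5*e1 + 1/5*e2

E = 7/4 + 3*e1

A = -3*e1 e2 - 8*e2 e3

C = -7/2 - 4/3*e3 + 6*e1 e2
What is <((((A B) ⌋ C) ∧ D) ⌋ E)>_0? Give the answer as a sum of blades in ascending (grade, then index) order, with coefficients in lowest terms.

step 1: -3/5*e1 + 27/5*e2 + 8/5*e3 - 72/5*e1 e2 e3
step 2: 32/15 - 162/5*e1 - 18/5*e2
step 3: -16/15*e1 - 64/15*e2 - 16/15*e3 + 977/15*e1 e2 + 81/5*e1 e3 + 9/5*e2 e3
step 4: -16/5
step 5: -16/5
Answer: -16/5


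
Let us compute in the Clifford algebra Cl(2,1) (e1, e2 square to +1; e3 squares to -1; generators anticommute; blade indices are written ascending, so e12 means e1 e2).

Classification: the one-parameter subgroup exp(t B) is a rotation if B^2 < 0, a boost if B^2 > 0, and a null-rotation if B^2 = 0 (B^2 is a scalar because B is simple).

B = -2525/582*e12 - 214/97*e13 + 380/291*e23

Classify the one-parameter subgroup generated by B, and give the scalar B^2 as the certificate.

B^2 term by term: the squares give (-2525/582)^2*(e12)^2 + (-214/97)^2*(e13)^2 + (380/291)^2*(e23)^2 = 6375625/338724*(-1) + 45796/9409*(+1) + 144400/84681*(+1) = -49/4 (each basis 2-blade squares to minus the product of its generators' squares); cross terms between blades sharing an index anticommute and cancel. So B^2 = -49/4.
Answer: rotation, certificate B^2 = -49/4. Why this suffices: the scalar -49/4 survives any versor conjugation, so its sign alone determines the class however B is presented.


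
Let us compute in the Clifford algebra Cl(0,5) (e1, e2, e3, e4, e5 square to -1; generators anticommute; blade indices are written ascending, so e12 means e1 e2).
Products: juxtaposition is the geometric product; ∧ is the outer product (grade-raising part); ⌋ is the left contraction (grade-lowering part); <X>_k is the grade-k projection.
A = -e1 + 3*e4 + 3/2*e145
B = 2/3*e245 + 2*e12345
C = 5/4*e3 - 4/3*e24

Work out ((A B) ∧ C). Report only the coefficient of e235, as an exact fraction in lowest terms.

step 1: -e12 + 3*e23 + 2*e25 + 6*e1235 - 2/3*e1245 + 2*e2345
step 2: -5/4*e123 - 5/2*e235 - 5/6*e12345
Answer: -5/2


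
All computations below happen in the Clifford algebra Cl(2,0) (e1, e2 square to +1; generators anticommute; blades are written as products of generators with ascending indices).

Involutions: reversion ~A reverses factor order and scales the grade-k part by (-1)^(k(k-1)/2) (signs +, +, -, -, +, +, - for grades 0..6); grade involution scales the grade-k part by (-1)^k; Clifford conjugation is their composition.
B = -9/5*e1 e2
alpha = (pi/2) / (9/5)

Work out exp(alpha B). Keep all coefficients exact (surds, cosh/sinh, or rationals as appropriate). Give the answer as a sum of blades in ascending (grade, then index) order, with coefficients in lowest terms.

B^2 = (-9/5)^2*(e1 e2)^2 = 81/25*(-1) = -81/25 (a basis 2-blade squares to minus the product of its generators' squares).
B^2 = -81/25 — circular case — the even/odd split gives cos and sin: l = 9/5, alpha*l = pi/2, so exp(alpha B) = cos(pi/2) + (sin(pi/2)/(9/5))*B = 0 + (5/9)*B.
Answer: -e1 e2


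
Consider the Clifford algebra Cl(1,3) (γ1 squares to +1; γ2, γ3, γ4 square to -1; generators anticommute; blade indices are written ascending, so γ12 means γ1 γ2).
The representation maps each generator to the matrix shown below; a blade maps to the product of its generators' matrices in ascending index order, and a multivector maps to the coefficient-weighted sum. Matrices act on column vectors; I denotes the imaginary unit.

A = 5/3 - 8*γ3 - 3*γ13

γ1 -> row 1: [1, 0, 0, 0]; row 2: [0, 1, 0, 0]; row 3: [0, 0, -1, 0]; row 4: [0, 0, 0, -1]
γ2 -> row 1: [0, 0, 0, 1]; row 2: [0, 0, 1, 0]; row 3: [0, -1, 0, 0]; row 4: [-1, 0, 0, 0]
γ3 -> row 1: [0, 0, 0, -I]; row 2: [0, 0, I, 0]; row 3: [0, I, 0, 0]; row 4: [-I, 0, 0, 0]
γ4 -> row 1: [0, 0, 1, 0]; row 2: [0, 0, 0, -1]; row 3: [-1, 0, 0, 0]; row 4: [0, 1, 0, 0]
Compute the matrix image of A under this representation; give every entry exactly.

Bivector images (products of the table entries): rho(γ13) = rho(γ1)rho(γ3) = row 1: [0, 0, 0, -I]; row 2: [0, 0, I, 0]; row 3: [0, -I, 0, 0]; row 4: [I, 0, 0, 0].
M = (5/3)*1 + (-8)*rho(γ3) + (-3)*rho(γ13), summed entrywise (1 is the identity matrix):
Answer: row 1: [5/3, 0, 0, 11*I]; row 2: [0, 5/3, -11*I, 0]; row 3: [0, -5*I, 5/3, 0]; row 4: [5*I, 0, 0, 5/3]


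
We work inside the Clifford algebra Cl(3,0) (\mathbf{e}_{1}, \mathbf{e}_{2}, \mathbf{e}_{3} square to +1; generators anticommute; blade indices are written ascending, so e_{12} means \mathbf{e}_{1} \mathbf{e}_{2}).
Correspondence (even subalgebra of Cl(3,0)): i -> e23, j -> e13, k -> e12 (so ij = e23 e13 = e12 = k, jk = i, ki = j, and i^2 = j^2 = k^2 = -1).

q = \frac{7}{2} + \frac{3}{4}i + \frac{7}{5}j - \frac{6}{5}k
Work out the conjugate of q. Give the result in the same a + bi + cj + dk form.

In blades: q = \frac{7}{2} - \frac{6}{5} e_{12} + \frac{7}{5} e_{13} + \frac{3}{4} e_{23}.
Quaternion conjugation is reversion on the even subalgebra: the scalar is fixed and every grade-2 blade flips sign, giving \frac{7}{2} + \frac{6}{5} e_{12} - \frac{7}{5} e_{13} - \frac{3}{4} e_{23}; translating back:
Answer: \frac{7}{2} - \frac{3}{4}i - \frac{7}{5}j + \frac{6}{5}k


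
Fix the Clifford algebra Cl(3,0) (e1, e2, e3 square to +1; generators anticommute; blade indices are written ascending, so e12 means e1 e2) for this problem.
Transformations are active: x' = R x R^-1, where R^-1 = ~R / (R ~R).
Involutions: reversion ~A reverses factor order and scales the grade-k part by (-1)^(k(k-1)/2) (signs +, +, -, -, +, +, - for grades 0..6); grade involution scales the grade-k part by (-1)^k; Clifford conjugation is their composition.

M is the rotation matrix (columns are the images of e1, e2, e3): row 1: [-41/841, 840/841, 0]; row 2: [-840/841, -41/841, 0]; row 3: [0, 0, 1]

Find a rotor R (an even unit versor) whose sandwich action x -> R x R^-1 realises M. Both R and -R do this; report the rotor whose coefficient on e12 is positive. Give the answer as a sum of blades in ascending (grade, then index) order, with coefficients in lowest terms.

Method: write R = a + b12*e12 + b13*e13 + b23*e23 with a^2 + b12^2 + b13^2 + b23^2 = 1 (so R^-1 = ~R). Expanding the columns R e_j ~R gives tr M = 4a^2 - 1 and, from the antisymmetric part, M21 - M12 = -4a*b12, M13 - M31 = 4a*b13, M32 - M23 = -4a*b23.
Here tr M = 759/841, so a^2 = (1 + tr M)/4 = 400/841 and a = ±20/29. Taking a = 20/29: M21 - M12 = -1680/841, M13 - M31 = 0, M32 - M23 = 0, giving b12 = 21/29, b13 = 0, b23 = 0, i.e. R = 20/29 + 21/29*e12.
Its e12 coefficient is already positive.
Answer: 20/29 + 21/29*e12. Key observation: the double cover Spin(3) -> SO(3) sends R and -R to the same matrix (trace 759/841 here), so the stated sign of the e12 coefficient is what selects one sheet.


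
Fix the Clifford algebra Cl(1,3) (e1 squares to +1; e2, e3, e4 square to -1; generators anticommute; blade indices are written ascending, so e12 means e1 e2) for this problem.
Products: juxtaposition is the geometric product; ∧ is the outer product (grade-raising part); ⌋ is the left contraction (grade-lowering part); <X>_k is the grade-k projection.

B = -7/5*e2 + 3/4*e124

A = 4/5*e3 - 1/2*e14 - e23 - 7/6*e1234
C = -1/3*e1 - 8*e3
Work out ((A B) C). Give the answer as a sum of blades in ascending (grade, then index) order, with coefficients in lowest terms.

step 1: 3/8*e2 + 91/40*e3 + 28/25*e23 - 7/10*e124 - 143/60*e134 + 3/5*e1234
step 2: 91/5 + 224/25*e2 + 1/8*e12 + 91/120*e13 + 286/15*e14 - 3*e23 + 7/30*e24 + 143/180*e34 - 28/75*e123 - 24/5*e124 + 1/5*e234 - 28/5*e1234
Answer: 91/5 + 224/25*e2 + 1/8*e12 + 91/120*e13 + 286/15*e14 - 3*e23 + 7/30*e24 + 143/180*e34 - 28/75*e123 - 24/5*e124 + 1/5*e234 - 28/5*e1234


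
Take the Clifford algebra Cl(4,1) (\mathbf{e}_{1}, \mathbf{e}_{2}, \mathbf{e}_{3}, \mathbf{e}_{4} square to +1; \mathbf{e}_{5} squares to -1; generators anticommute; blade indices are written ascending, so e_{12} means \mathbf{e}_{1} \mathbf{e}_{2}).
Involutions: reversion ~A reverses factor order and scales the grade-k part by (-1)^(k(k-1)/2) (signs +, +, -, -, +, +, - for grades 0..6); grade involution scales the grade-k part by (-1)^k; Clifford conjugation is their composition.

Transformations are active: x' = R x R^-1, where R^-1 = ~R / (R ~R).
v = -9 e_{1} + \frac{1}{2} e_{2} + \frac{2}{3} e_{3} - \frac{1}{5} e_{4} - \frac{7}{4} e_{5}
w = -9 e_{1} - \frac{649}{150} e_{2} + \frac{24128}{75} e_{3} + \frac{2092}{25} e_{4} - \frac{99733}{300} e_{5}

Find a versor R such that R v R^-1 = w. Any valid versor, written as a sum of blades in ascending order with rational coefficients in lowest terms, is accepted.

Here q(v) = q(w) = \frac{283219}{3600}; the classical choice R = v + w = -18 e_{1} - \frac{287}{75} e_{2} + \frac{24178}{75} e_{3} + \frac{2087}{25} e_{4} - \frac{50129}{150} e_{5} then realises v -> w under the sandwich.
Answer: -18 e_{1} - \frac{287}{75} e_{2} + \frac{24178}{75} e_{3} + \frac{2087}{25} e_{4} - \frac{50129}{150} e_{5}


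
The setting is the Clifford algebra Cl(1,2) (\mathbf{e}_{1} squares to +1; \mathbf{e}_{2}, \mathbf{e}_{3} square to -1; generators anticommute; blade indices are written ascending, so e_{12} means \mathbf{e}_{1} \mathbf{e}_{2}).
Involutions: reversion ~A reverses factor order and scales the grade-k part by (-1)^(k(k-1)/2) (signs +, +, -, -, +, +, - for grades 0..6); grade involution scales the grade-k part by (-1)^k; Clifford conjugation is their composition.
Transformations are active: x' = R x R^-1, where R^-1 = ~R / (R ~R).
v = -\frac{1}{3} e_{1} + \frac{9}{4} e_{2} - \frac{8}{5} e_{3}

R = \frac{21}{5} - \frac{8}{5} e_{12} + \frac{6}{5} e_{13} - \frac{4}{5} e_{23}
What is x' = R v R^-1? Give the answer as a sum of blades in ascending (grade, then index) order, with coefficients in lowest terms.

~R = \frac{21}{5} + \frac{8}{5} e_{12} - \frac{6}{5} e_{13} + \frac{4}{5} e_{23}, and R ~R = \frac{357}{25}, so R^-1 = ~R / (\frac{357}{25}).
R v = \frac{103}{25} e_{1} + \frac{2291}{300} e_{2} - \frac{203}{25} e_{3} + \frac{19}{150} e_{123}
Answer: \frac{14687}{5355} e_{1} + \frac{5387}{2380} e_{2} - \frac{16858}{5355} e_{3}


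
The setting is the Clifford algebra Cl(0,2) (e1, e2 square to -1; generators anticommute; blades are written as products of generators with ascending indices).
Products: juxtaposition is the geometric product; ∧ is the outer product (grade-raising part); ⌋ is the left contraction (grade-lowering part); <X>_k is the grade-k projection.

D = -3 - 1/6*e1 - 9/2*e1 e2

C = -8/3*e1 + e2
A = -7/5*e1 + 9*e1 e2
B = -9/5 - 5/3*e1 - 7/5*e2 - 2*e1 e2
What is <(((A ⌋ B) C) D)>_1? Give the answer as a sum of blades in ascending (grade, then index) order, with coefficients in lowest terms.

step 1: 47/3 - 14/5*e2
step 2: 14/5 - 376/9*e1 + 47/3*e2 - 112/15*e1 e2
step 3: -1322/27 + 1631/30*e1 - 10519/45*e2 + 1117/90*e1 e2
step 4: 1631/30*e1 - 10519/45*e2
Answer: 1631/30*e1 - 10519/45*e2


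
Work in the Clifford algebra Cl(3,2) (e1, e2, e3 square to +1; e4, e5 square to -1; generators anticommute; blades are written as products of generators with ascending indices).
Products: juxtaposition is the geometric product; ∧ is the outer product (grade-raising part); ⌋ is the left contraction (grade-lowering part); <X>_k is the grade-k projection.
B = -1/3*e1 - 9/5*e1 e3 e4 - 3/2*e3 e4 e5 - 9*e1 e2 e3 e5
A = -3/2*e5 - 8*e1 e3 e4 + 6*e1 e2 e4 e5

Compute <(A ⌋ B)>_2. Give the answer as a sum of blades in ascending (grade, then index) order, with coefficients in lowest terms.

step 1: 72/5 - 9/4*e3 e4 + 27/2*e1 e2 e3
step 2: -9/4*e3 e4
Answer: -9/4*e3 e4


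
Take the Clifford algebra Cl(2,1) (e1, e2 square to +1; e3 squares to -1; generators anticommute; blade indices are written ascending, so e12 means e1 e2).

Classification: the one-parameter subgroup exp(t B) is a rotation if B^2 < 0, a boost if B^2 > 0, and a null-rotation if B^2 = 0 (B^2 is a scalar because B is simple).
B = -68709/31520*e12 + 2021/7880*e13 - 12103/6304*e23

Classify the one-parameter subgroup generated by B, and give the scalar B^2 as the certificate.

B^2 term by term: the squares give (-68709/31520)^2*(e12)^2 + (2021/7880)^2*(e13)^2 + (-12103/6304)^2*(e23)^2 = 4720926681/993510400*(-1) + 4084441/62094400*(+1) + 146482609/39740416*(+1) = -1 (each basis 2-blade squares to minus the product of its generators' squares); cross terms between blades sharing an index anticommute and cancel. So B^2 = -1.
Answer: rotation, certificate B^2 = -1. Check the certificate: B^2 = -1, and that sign is decisive whatever form B takes.


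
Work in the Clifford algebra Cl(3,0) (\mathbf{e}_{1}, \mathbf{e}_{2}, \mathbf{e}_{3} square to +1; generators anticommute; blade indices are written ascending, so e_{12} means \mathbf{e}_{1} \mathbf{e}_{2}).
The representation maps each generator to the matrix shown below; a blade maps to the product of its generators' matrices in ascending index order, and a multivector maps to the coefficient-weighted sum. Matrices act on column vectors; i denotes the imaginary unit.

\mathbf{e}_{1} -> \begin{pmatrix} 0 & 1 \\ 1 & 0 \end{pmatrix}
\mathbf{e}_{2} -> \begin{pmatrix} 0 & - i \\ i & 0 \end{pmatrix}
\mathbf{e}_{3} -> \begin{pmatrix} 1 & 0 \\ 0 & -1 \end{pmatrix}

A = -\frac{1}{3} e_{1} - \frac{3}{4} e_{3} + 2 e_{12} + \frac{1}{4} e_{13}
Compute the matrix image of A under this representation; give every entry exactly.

Bivector images (products of the table entries): rho(e_{12}) = rho(\mathbf{e}_{1})rho(\mathbf{e}_{2}) = \begin{pmatrix} i & 0 \\ 0 & - i \end{pmatrix}; rho(e_{13}) = rho(\mathbf{e}_{1})rho(\mathbf{e}_{3}) = \begin{pmatrix} 0 & -1 \\ 1 & 0 \end{pmatrix}.
M = (-\frac{1}{3})*rho(e_{1}) + (-\frac{3}{4})*rho(e_{3}) + (2)*rho(e_{12}) + (\frac{1}{4})*rho(e_{13}), summed entrywise:
Answer: \begin{pmatrix} - \frac{3}{4} + 2 i & - \frac{7}{12} \\ - \frac{1}{12} & \frac{3}{4} - 2 i \end{pmatrix}


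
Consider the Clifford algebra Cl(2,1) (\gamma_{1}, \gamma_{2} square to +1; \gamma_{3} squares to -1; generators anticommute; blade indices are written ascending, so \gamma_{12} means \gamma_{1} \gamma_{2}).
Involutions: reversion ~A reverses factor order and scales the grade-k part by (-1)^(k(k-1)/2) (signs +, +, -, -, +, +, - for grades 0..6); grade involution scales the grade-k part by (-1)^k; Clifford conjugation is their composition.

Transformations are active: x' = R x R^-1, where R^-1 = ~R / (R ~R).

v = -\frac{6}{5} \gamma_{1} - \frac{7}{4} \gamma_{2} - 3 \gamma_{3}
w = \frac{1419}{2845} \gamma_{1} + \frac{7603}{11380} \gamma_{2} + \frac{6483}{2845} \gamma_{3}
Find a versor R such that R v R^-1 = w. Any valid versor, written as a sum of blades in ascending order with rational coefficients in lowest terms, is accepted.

The midline construction: v and w both square to -\frac{1799}{400}, so reflecting in their sum -\frac{399}{569} \gamma_{1} - \frac{3078}{2845} \gamma_{2} - \frac{2052}{2845} \gamma_{3} exchanges them.
Answer: -\frac{399}{569} \gamma_{1} - \frac{3078}{2845} \gamma_{2} - \frac{2052}{2845} \gamma_{3}


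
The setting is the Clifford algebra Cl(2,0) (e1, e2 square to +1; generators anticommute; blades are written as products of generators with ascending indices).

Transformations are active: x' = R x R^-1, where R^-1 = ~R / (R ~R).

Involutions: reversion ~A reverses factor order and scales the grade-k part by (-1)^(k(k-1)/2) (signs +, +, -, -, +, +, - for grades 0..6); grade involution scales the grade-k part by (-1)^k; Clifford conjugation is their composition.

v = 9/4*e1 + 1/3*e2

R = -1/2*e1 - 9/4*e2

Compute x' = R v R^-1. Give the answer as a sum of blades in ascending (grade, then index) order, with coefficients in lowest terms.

~R = -1/2*e1 - 9/4*e2, and R ~R = 85/16, so R^-1 = ~R / (85/16).
R v = -15/8 + 235/48*e1 e2
Answer: -129/68*e1 + 64/51*e2


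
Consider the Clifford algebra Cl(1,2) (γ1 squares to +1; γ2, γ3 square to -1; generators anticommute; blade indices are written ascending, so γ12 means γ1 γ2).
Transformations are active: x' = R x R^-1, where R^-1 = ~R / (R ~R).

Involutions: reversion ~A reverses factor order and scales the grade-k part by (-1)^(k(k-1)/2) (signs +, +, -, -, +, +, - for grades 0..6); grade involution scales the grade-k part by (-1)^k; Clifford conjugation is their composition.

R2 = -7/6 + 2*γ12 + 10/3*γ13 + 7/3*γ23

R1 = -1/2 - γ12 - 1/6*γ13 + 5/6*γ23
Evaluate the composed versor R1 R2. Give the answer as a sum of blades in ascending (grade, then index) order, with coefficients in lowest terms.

Distribute over the terms of R1 (each basis-blade product reordered to ascending indices, repeated generators contracted through their squares):
(-1/2) R2 = 7/12 - γ12 - 5/3*γ13 - 7/6*γ23
(-γ12) R2 = -2 + 7/6*γ12 + 7/3*γ13 + 10/3*γ23
(-1/6*γ13) R2 = -5/9 - 7/18*γ12 + 7/36*γ13 - 1/3*γ23
(5/6*γ23) R2 = -35/18 - 25/9*γ12 + 5/3*γ13 - 35/36*γ23
Summing the partial products and collecting blades:
Answer: -47/12 - 3*γ12 + 91/36*γ13 + 31/36*γ23


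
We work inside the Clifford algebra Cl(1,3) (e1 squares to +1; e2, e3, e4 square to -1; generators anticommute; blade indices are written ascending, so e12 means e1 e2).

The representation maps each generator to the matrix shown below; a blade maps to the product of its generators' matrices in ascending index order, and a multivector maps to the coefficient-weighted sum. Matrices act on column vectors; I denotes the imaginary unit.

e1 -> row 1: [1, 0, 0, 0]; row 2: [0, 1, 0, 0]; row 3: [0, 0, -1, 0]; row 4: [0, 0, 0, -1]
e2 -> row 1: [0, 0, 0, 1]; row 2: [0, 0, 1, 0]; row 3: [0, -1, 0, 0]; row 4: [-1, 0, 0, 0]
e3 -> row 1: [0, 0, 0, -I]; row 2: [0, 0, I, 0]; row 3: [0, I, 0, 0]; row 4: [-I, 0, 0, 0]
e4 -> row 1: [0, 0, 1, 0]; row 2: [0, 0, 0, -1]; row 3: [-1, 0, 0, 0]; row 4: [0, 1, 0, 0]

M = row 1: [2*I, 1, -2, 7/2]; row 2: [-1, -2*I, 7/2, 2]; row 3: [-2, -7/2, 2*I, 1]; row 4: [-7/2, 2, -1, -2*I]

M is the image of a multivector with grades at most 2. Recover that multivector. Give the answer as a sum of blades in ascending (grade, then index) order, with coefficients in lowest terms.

Method: the blade images are trace-orthogonal — tr(rho(e_A) rho(e_B)^-1) = 4 if A = B and 0 otherwise — and rho(e_A)^-1 = (e_A)^2 * rho(e_A) with (e_A)^2 = +1 or -1, so the coefficient of e_A in the preimage is (e_A)^2 * tr(M rho(e_A))/4.
Nonzero projections over blades of grade <= 2: e2: (e2)^2 = -1, tr(M rho(e2)) = -14, coefficient 7/2; e14: (e14)^2 = +1, tr(M rho(e14)) = -8, coefficient -2; e23: (e23)^2 = -1, tr(M rho(e23)) = 8, coefficient -2; e24: (e24)^2 = -1, tr(M rho(e24)) = -4, coefficient 1. Every other blade of grade <= 2 projects to 0.
Answer: 7/2*e2 - 2*e14 - 2*e23 + e24


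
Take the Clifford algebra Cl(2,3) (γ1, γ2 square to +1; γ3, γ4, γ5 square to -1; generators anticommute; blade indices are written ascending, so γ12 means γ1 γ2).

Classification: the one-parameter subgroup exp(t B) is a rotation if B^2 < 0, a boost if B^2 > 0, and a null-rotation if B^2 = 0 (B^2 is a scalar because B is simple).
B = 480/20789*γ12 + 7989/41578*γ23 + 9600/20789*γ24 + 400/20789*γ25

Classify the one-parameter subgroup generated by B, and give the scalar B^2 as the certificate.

B^2 term by term: the squares give (480/20789)^2*(γ12)^2 + (7989/41578)^2*(γ23)^2 + (9600/20789)^2*(γ24)^2 + (400/20789)^2*(γ25)^2 = 230400/432182521*(-1) + 63824121/1728730084*(+1) + 92160000/432182521*(+1) + 160000/432182521*(+1) = 1/4 (each basis 2-blade squares to minus the product of its generators' squares); cross terms between blades sharing an index anticommute and cancel. So B^2 = 1/4.
Answer: boost, certificate B^2 = 1/4. Because 1/4 is invariant under every versor sandwich, the classification follows from its sign alone.
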